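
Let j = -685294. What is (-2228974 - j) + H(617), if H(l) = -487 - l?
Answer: -1544784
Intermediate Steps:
(-2228974 - j) + H(617) = (-2228974 - 1*(-685294)) + (-487 - 1*617) = (-2228974 + 685294) + (-487 - 617) = -1543680 - 1104 = -1544784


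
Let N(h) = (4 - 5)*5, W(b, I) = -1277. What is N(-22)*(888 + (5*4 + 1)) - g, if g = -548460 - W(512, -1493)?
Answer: 542638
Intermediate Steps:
N(h) = -5 (N(h) = -1*5 = -5)
g = -547183 (g = -548460 - 1*(-1277) = -548460 + 1277 = -547183)
N(-22)*(888 + (5*4 + 1)) - g = -5*(888 + (5*4 + 1)) - 1*(-547183) = -5*(888 + (20 + 1)) + 547183 = -5*(888 + 21) + 547183 = -5*909 + 547183 = -4545 + 547183 = 542638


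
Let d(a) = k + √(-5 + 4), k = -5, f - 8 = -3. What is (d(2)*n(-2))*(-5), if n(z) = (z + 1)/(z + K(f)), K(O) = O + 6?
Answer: -25/9 + 5*I/9 ≈ -2.7778 + 0.55556*I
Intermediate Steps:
f = 5 (f = 8 - 3 = 5)
K(O) = 6 + O
n(z) = (1 + z)/(11 + z) (n(z) = (z + 1)/(z + (6 + 5)) = (1 + z)/(z + 11) = (1 + z)/(11 + z))
d(a) = -5 + I (d(a) = -5 + √(-5 + 4) = -5 + √(-1) = -5 + I)
(d(2)*n(-2))*(-5) = ((-5 + I)*((1 - 2)/(11 - 2)))*(-5) = ((-5 + I)*(-1/9))*(-5) = ((-5 + I)*((⅑)*(-1)))*(-5) = ((-5 + I)*(-⅑))*(-5) = (5/9 - I/9)*(-5) = -25/9 + 5*I/9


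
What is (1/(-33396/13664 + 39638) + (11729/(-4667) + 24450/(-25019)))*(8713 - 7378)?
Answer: -73666194365216941485/15809224394891707 ≈ -4659.7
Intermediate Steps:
(1/(-33396/13664 + 39638) + (11729/(-4667) + 24450/(-25019)))*(8713 - 7378) = (1/(-33396*1/13664 + 39638) + (11729*(-1/4667) + 24450*(-1/25019)))*1335 = (1/(-8349/3416 + 39638) + (-11729/4667 - 24450/25019))*1335 = (1/(135395059/3416) - 407556001/116763673)*1335 = (3416/135395059 - 407556001/116763673)*1335 = -55180669936492091/15809224394891707*1335 = -73666194365216941485/15809224394891707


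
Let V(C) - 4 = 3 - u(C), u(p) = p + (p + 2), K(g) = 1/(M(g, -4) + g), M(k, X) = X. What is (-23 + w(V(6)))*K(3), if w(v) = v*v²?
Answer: 366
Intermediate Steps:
K(g) = 1/(-4 + g)
u(p) = 2 + 2*p (u(p) = p + (2 + p) = 2 + 2*p)
V(C) = 5 - 2*C (V(C) = 4 + (3 - (2 + 2*C)) = 4 + (3 + (-2 - 2*C)) = 4 + (1 - 2*C) = 5 - 2*C)
w(v) = v³
(-23 + w(V(6)))*K(3) = (-23 + (5 - 2*6)³)/(-4 + 3) = (-23 + (5 - 12)³)/(-1) = (-23 + (-7)³)*(-1) = (-23 - 343)*(-1) = -366*(-1) = 366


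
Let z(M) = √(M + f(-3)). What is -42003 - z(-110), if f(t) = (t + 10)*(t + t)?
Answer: -42003 - 2*I*√38 ≈ -42003.0 - 12.329*I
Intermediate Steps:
f(t) = 2*t*(10 + t) (f(t) = (10 + t)*(2*t) = 2*t*(10 + t))
z(M) = √(-42 + M) (z(M) = √(M + 2*(-3)*(10 - 3)) = √(M + 2*(-3)*7) = √(M - 42) = √(-42 + M))
-42003 - z(-110) = -42003 - √(-42 - 110) = -42003 - √(-152) = -42003 - 2*I*√38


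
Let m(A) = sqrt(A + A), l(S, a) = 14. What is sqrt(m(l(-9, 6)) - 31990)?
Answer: sqrt(-31990 + 2*sqrt(7)) ≈ 178.84*I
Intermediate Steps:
m(A) = sqrt(2)*sqrt(A) (m(A) = sqrt(2*A) = sqrt(2)*sqrt(A))
sqrt(m(l(-9, 6)) - 31990) = sqrt(sqrt(2)*sqrt(14) - 31990) = sqrt(2*sqrt(7) - 31990) = sqrt(-31990 + 2*sqrt(7))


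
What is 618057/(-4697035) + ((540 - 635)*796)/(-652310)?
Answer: -4797497497/306392290085 ≈ -0.015658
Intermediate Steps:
618057/(-4697035) + ((540 - 635)*796)/(-652310) = 618057*(-1/4697035) - 95*796*(-1/652310) = -618057/4697035 - 75620*(-1/652310) = -618057/4697035 + 7562/65231 = -4797497497/306392290085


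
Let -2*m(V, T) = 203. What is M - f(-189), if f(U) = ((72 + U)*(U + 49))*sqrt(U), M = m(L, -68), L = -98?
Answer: -203/2 - 49140*I*sqrt(21) ≈ -101.5 - 2.2519e+5*I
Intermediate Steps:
m(V, T) = -203/2 (m(V, T) = -1/2*203 = -203/2)
M = -203/2 ≈ -101.50
f(U) = sqrt(U)*(49 + U)*(72 + U) (f(U) = ((72 + U)*(49 + U))*sqrt(U) = ((49 + U)*(72 + U))*sqrt(U) = sqrt(U)*(49 + U)*(72 + U))
M - f(-189) = -203/2 - sqrt(-189)*(3528 + (-189)**2 + 121*(-189)) = -203/2 - 3*I*sqrt(21)*(3528 + 35721 - 22869) = -203/2 - 3*I*sqrt(21)*16380 = -203/2 - 49140*I*sqrt(21)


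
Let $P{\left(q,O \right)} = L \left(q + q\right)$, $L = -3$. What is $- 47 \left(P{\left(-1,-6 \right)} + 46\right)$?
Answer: $-2444$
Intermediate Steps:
$P{\left(q,O \right)} = - 6 q$ ($P{\left(q,O \right)} = - 3 \left(q + q\right) = - 3 \cdot 2 q = - 6 q$)
$- 47 \left(P{\left(-1,-6 \right)} + 46\right) = - 47 \left(\left(-6\right) \left(-1\right) + 46\right) = - 47 \left(6 + 46\right) = \left(-47\right) 52 = -2444$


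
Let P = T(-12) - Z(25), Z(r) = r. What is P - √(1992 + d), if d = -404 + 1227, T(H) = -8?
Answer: -33 - √2815 ≈ -86.057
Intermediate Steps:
d = 823
P = -33 (P = -8 - 1*25 = -8 - 25 = -33)
P - √(1992 + d) = -33 - √(1992 + 823) = -33 - √2815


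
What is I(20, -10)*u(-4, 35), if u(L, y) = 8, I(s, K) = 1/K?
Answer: -⅘ ≈ -0.80000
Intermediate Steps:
I(20, -10)*u(-4, 35) = 8/(-10) = -⅒*8 = -⅘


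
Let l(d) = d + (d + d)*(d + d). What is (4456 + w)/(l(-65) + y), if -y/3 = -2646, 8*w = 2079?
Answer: 37727/198184 ≈ 0.19036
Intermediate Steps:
w = 2079/8 (w = (⅛)*2079 = 2079/8 ≈ 259.88)
y = 7938 (y = -3*(-2646) = 7938)
l(d) = d + 4*d² (l(d) = d + (2*d)*(2*d) = d + 4*d²)
(4456 + w)/(l(-65) + y) = (4456 + 2079/8)/(-65*(1 + 4*(-65)) + 7938) = 37727/(8*(-65*(1 - 260) + 7938)) = 37727/(8*(-65*(-259) + 7938)) = 37727/(8*(16835 + 7938)) = (37727/8)/24773 = (37727/8)*(1/24773) = 37727/198184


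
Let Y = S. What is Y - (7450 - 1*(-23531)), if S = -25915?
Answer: -56896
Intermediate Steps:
Y = -25915
Y - (7450 - 1*(-23531)) = -25915 - (7450 - 1*(-23531)) = -25915 - (7450 + 23531) = -25915 - 1*30981 = -25915 - 30981 = -56896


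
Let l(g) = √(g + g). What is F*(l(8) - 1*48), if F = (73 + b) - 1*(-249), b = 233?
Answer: -24420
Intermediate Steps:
l(g) = √2*√g (l(g) = √(2*g) = √2*√g)
F = 555 (F = (73 + 233) - 1*(-249) = 306 + 249 = 555)
F*(l(8) - 1*48) = 555*(√2*√8 - 1*48) = 555*(√2*(2*√2) - 48) = 555*(4 - 48) = 555*(-44) = -24420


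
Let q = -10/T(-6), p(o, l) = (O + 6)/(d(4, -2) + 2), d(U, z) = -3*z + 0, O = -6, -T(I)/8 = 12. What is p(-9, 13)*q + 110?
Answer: 110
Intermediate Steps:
T(I) = -96 (T(I) = -8*12 = -96)
d(U, z) = -3*z
p(o, l) = 0 (p(o, l) = (-6 + 6)/(-3*(-2) + 2) = 0/(6 + 2) = 0/8 = 0*(1/8) = 0)
q = 5/48 (q = -10/(-96) = -10*(-1/96) = 5/48 ≈ 0.10417)
p(-9, 13)*q + 110 = 0*(5/48) + 110 = 0 + 110 = 110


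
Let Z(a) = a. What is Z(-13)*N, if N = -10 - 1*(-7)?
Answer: 39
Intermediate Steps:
N = -3 (N = -10 + 7 = -3)
Z(-13)*N = -13*(-3) = 39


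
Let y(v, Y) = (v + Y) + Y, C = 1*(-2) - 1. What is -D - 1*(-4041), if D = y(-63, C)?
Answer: 4110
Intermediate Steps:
C = -3 (C = -2 - 1 = -3)
y(v, Y) = v + 2*Y (y(v, Y) = (Y + v) + Y = v + 2*Y)
D = -69 (D = -63 + 2*(-3) = -63 - 6 = -69)
-D - 1*(-4041) = -1*(-69) - 1*(-4041) = 69 + 4041 = 4110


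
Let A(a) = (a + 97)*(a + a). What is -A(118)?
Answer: -50740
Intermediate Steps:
A(a) = 2*a*(97 + a) (A(a) = (97 + a)*(2*a) = 2*a*(97 + a))
-A(118) = -2*118*(97 + 118) = -2*118*215 = -1*50740 = -50740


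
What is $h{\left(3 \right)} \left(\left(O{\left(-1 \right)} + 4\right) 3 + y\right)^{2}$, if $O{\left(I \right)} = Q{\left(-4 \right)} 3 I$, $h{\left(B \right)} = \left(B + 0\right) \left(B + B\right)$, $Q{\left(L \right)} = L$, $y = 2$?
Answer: $45000$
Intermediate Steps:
$h{\left(B \right)} = 2 B^{2}$ ($h{\left(B \right)} = B 2 B = 2 B^{2}$)
$O{\left(I \right)} = - 12 I$ ($O{\left(I \right)} = \left(-4\right) 3 I = - 12 I$)
$h{\left(3 \right)} \left(\left(O{\left(-1 \right)} + 4\right) 3 + y\right)^{2} = 2 \cdot 3^{2} \left(\left(\left(-12\right) \left(-1\right) + 4\right) 3 + 2\right)^{2} = 2 \cdot 9 \left(\left(12 + 4\right) 3 + 2\right)^{2} = 18 \left(16 \cdot 3 + 2\right)^{2} = 18 \left(48 + 2\right)^{2} = 18 \cdot 50^{2} = 18 \cdot 2500 = 45000$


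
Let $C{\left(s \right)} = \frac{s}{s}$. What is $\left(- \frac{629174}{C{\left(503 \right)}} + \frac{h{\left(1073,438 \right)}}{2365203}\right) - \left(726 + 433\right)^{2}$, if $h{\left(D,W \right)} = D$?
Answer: $- \frac{4665256482292}{2365203} \approx -1.9725 \cdot 10^{6}$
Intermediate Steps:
$C{\left(s \right)} = 1$
$\left(- \frac{629174}{C{\left(503 \right)}} + \frac{h{\left(1073,438 \right)}}{2365203}\right) - \left(726 + 433\right)^{2} = \left(- \frac{629174}{1} + \frac{1073}{2365203}\right) - \left(726 + 433\right)^{2} = \left(\left(-629174\right) 1 + 1073 \cdot \frac{1}{2365203}\right) - 1159^{2} = \left(-629174 + \frac{1073}{2365203}\right) - 1343281 = - \frac{1488124231249}{2365203} - 1343281 = - \frac{4665256482292}{2365203}$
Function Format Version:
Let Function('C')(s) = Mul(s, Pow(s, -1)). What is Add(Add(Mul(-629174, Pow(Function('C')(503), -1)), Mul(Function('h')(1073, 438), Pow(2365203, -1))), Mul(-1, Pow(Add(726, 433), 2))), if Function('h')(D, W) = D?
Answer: Rational(-4665256482292, 2365203) ≈ -1.9725e+6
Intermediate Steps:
Function('C')(s) = 1
Add(Add(Mul(-629174, Pow(Function('C')(503), -1)), Mul(Function('h')(1073, 438), Pow(2365203, -1))), Mul(-1, Pow(Add(726, 433), 2))) = Add(Add(Mul(-629174, Pow(1, -1)), Mul(1073, Pow(2365203, -1))), Mul(-1, Pow(Add(726, 433), 2))) = Add(Add(Mul(-629174, 1), Mul(1073, Rational(1, 2365203))), Mul(-1, Pow(1159, 2))) = Add(Add(-629174, Rational(1073, 2365203)), Mul(-1, 1343281)) = Add(Rational(-1488124231249, 2365203), -1343281) = Rational(-4665256482292, 2365203)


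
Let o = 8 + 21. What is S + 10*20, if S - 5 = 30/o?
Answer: 5975/29 ≈ 206.03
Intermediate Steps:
o = 29
S = 175/29 (S = 5 + 30/29 = 175/29 ≈ 6.0345)
S + 10*20 = 175/29 + 10*20 = 175/29 + 200 = 5975/29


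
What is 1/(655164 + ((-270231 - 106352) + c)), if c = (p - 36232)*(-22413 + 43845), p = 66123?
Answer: 1/640902493 ≈ 1.5603e-9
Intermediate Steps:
c = 640623912 (c = (66123 - 36232)*(-22413 + 43845) = 29891*21432 = 640623912)
1/(655164 + ((-270231 - 106352) + c)) = 1/(655164 + ((-270231 - 106352) + 640623912)) = 1/(655164 + (-376583 + 640623912)) = 1/(655164 + 640247329) = 1/640902493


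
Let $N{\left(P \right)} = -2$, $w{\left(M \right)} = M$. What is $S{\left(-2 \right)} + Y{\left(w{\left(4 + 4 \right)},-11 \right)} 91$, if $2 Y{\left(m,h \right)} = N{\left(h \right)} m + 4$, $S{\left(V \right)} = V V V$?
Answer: $-554$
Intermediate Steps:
$S{\left(V \right)} = V^{3}$ ($S{\left(V \right)} = V^{2} V = V^{3}$)
$Y{\left(m,h \right)} = 2 - m$ ($Y{\left(m,h \right)} = \frac{- 2 m + 4}{2} = \frac{4 - 2 m}{2} = 2 - m$)
$S{\left(-2 \right)} + Y{\left(w{\left(4 + 4 \right)},-11 \right)} 91 = \left(-2\right)^{3} + \left(2 - \left(4 + 4\right)\right) 91 = -8 + \left(2 - 8\right) 91 = -8 - 546 = -554$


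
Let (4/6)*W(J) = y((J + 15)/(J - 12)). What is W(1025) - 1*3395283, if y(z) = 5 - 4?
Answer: -6790563/2 ≈ -3.3953e+6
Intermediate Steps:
y(z) = 1
W(J) = 3/2 (W(J) = (3/2)*1 = 3/2)
W(1025) - 1*3395283 = 3/2 - 1*3395283 = 3/2 - 3395283 = -6790563/2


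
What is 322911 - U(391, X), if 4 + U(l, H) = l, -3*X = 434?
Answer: 322524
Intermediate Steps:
X = -434/3 (X = -1/3*434 = -434/3 ≈ -144.67)
U(l, H) = -4 + l
322911 - U(391, X) = 322911 - (-4 + 391) = 322911 - 1*387 = 322911 - 387 = 322524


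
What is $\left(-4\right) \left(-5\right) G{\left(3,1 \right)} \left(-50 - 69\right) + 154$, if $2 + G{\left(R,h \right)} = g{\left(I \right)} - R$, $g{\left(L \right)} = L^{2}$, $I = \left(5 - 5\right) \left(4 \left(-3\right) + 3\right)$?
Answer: $12054$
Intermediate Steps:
$I = 0$ ($I = 0 \left(-12 + 3\right) = 0 \left(-9\right) = 0$)
$G{\left(R,h \right)} = -2 - R$ ($G{\left(R,h \right)} = -2 - \left(0 + R\right) = -2 + \left(0 - R\right) = -2 - R$)
$\left(-4\right) \left(-5\right) G{\left(3,1 \right)} \left(-50 - 69\right) + 154 = \left(-4\right) \left(-5\right) \left(-2 - 3\right) \left(-50 - 69\right) + 154 = 20 \left(-2 - 3\right) \left(-119\right) + 154 = 20 \left(-5\right) \left(-119\right) + 154 = \left(-100\right) \left(-119\right) + 154 = 11900 + 154 = 12054$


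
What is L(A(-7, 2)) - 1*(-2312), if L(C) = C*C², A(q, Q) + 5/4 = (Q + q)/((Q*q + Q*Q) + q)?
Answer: 726692159/314432 ≈ 2311.1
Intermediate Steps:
A(q, Q) = -5/4 + (Q + q)/(q + Q² + Q*q) (A(q, Q) = -5/4 + (Q + q)/((Q*q + Q*Q) + q) = -5/4 + (Q + q)/((Q*q + Q²) + q) = -5/4 + (Q + q)/((Q² + Q*q) + q) = -5/4 + (Q + q)/(q + Q² + Q*q))
L(C) = C³
L(A(-7, 2)) - 1*(-2312) = ((2 - 5/4*2² - ¼*(-7) - 5/4*2*(-7))/(-7 + 2² + 2*(-7)))³ - 1*(-2312) = ((2 - 5/4*4 + 7/4 + 35/2)/(-7 + 4 - 14))³ + 2312 = ((2 - 5 + 7/4 + 35/2)/(-17))³ + 2312 = (-1/17*65/4)³ + 2312 = (-65/68)³ + 2312 = -274625/314432 + 2312 = 726692159/314432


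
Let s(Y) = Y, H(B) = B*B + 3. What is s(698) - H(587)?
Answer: -343874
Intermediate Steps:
H(B) = 3 + B² (H(B) = B² + 3 = 3 + B²)
s(698) - H(587) = 698 - (3 + 587²) = 698 - (3 + 344569) = 698 - 1*344572 = 698 - 344572 = -343874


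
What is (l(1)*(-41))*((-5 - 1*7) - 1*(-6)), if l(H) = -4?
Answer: -984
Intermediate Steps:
(l(1)*(-41))*((-5 - 1*7) - 1*(-6)) = (-4*(-41))*((-5 - 1*7) - 1*(-6)) = 164*((-5 - 7) + 6) = 164*(-12 + 6) = 164*(-6) = -984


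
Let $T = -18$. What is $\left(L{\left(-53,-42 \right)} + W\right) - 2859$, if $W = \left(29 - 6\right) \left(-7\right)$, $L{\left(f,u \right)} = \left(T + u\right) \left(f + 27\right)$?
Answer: $-1460$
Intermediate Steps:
$L{\left(f,u \right)} = \left(-18 + u\right) \left(27 + f\right)$ ($L{\left(f,u \right)} = \left(-18 + u\right) \left(f + 27\right) = \left(-18 + u\right) \left(27 + f\right)$)
$W = -161$ ($W = 23 \left(-7\right) = -161$)
$\left(L{\left(-53,-42 \right)} + W\right) - 2859 = \left(\left(-486 - -954 + 27 \left(-42\right) - -2226\right) - 161\right) - 2859 = \left(\left(-486 + 954 - 1134 + 2226\right) - 161\right) - 2859 = \left(1560 - 161\right) - 2859 = 1399 - 2859 = -1460$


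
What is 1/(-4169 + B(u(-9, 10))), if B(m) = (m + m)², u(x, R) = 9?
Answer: -1/3845 ≈ -0.00026008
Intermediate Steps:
B(m) = 4*m² (B(m) = (2*m)² = 4*m²)
1/(-4169 + B(u(-9, 10))) = 1/(-4169 + 4*9²) = 1/(-4169 + 4*81) = 1/(-4169 + 324) = 1/(-3845) = -1/3845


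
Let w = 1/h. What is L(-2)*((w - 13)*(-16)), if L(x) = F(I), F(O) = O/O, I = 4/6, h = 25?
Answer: 5184/25 ≈ 207.36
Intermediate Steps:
I = ⅔ (I = 4*(⅙) = ⅔ ≈ 0.66667)
F(O) = 1
L(x) = 1
w = 1/25 ≈ 0.040000
L(-2)*((w - 13)*(-16)) = 1*((1/25 - 13)*(-16)) = 1*(-324/25*(-16)) = 1*(5184/25) = 5184/25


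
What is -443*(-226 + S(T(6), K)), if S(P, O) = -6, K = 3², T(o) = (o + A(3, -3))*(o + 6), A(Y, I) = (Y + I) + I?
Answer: 102776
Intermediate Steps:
A(Y, I) = Y + 2*I (A(Y, I) = (I + Y) + I = Y + 2*I)
T(o) = (-3 + o)*(6 + o) (T(o) = (o + (3 + 2*(-3)))*(o + 6) = (o + (3 - 6))*(6 + o) = (o - 3)*(6 + o) = (-3 + o)*(6 + o))
K = 9
-443*(-226 + S(T(6), K)) = -443*(-226 - 6) = -443*(-232) = 102776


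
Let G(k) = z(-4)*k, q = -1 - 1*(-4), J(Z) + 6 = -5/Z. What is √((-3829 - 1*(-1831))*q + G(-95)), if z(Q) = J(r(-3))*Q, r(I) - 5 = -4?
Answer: I*√10174 ≈ 100.87*I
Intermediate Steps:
r(I) = 1 (r(I) = 5 - 4 = 1)
J(Z) = -6 - 5/Z
q = 3 (q = -1 + 4 = 3)
z(Q) = -11*Q (z(Q) = (-6 - 5/1)*Q = (-6 - 5*1)*Q = (-6 - 5)*Q = -11*Q)
G(k) = 44*k (G(k) = (-11*(-4))*k = 44*k)
√((-3829 - 1*(-1831))*q + G(-95)) = √((-3829 - 1*(-1831))*3 + 44*(-95)) = √((-3829 + 1831)*3 - 4180) = √(-1998*3 - 4180) = √(-5994 - 4180) = √(-10174) = I*√10174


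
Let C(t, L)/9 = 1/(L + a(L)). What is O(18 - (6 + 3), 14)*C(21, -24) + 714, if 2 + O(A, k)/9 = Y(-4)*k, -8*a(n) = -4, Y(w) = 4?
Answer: 24810/47 ≈ 527.87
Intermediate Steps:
a(n) = ½ (a(n) = -⅛*(-4) = ½)
O(A, k) = -18 + 36*k (O(A, k) = -18 + 9*(4*k) = -18 + 36*k)
C(t, L) = 9/(½ + L) (C(t, L) = 9/(L + ½) = 9/(½ + L))
O(18 - (6 + 3), 14)*C(21, -24) + 714 = (-18 + 36*14)*(18/(1 + 2*(-24))) + 714 = (-18 + 504)*(18/(1 - 48)) + 714 = 486*(18/(-47)) + 714 = 486*(18*(-1/47)) + 714 = 486*(-18/47) + 714 = -8748/47 + 714 = 24810/47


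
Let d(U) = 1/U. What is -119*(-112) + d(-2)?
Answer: 26655/2 ≈ 13328.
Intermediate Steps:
-119*(-112) + d(-2) = -119*(-112) + 1/(-2) = 13328 - 1/2 = 26655/2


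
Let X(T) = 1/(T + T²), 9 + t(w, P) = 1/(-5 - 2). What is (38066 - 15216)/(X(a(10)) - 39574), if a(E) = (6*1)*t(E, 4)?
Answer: -3307948800/5729048783 ≈ -0.57740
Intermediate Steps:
t(w, P) = -64/7 (t(w, P) = -9 + 1/(-5 - 2) = -9 + 1/(-7) = -9 - ⅐ = -64/7)
a(E) = -384/7 (a(E) = (6*1)*(-64/7) = 6*(-64/7) = -384/7)
(38066 - 15216)/(X(a(10)) - 39574) = (38066 - 15216)/(1/((-384/7)*(1 - 384/7)) - 39574) = 22850/(-7/(384*(-377/7)) - 39574) = 22850/(-7/384*(-7/377) - 39574) = 22850/(49/144768 - 39574) = 22850/(-5729048783/144768) = 22850*(-144768/5729048783) = -3307948800/5729048783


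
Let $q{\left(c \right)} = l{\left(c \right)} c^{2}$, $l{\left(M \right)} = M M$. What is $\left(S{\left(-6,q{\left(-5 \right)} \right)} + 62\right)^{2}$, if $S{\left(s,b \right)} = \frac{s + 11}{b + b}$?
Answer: $\frac{240281001}{62500} \approx 3844.5$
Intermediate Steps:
$l{\left(M \right)} = M^{2}$
$q{\left(c \right)} = c^{4}$ ($q{\left(c \right)} = c^{2} c^{2} = c^{4}$)
$S{\left(s,b \right)} = \frac{11 + s}{2 b}$
$\left(S{\left(-6,q{\left(-5 \right)} \right)} + 62\right)^{2} = \left(\frac{11 - 6}{2 \left(-5\right)^{4}} + 62\right)^{2} = \left(\frac{1}{2} \cdot \frac{1}{625} \cdot 5 + 62\right)^{2} = \left(\frac{1}{250} + 62\right)^{2} = \left(\frac{15501}{250}\right)^{2} = \frac{240281001}{62500}$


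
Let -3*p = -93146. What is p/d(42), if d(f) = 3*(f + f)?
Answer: 46573/378 ≈ 123.21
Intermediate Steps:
d(f) = 6*f (d(f) = 3*(2*f) = 6*f)
p = 93146/3 (p = -1/3*(-93146) = 93146/3 ≈ 31049.)
p/d(42) = 93146/(3*((6*42))) = (93146/3)/252 = (93146/3)*(1/252) = 46573/378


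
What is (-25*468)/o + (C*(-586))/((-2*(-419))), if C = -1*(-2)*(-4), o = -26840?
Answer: 3390763/562298 ≈ 6.0302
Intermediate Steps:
C = -8 (C = 2*(-4) = -8)
(-25*468)/o + (C*(-586))/((-2*(-419))) = -25*468/(-26840) + (-8*(-586))/((-2*(-419))) = -11700*(-1/26840) + 4688/838 = 585/1342 + 4688*(1/838) = 585/1342 + 2344/419 = 3390763/562298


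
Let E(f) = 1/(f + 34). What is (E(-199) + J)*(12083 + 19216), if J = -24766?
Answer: -42633317303/55 ≈ -7.7515e+8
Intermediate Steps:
E(f) = 1/(34 + f)
(E(-199) + J)*(12083 + 19216) = (1/(34 - 199) - 24766)*(12083 + 19216) = (1/(-165) - 24766)*31299 = (-1/165 - 24766)*31299 = -4086391/165*31299 = -42633317303/55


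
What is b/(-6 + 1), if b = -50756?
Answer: 50756/5 ≈ 10151.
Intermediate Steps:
b/(-6 + 1) = -50756/(-6 + 1) = -50756/(-5) = -⅕*(-50756) = 50756/5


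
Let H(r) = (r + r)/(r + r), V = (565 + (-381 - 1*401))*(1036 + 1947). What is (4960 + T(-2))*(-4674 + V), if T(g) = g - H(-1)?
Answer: -3231889645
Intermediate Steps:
V = -647311 (V = (565 + (-381 - 401))*2983 = (565 - 782)*2983 = -217*2983 = -647311)
H(r) = 1 (H(r) = (2*r)/((2*r)) = (2*r)*(1/(2*r)) = 1)
T(g) = -1 + g (T(g) = g - 1*1 = g - 1 = -1 + g)
(4960 + T(-2))*(-4674 + V) = (4960 + (-1 - 2))*(-4674 - 647311) = (4960 - 3)*(-651985) = 4957*(-651985) = -3231889645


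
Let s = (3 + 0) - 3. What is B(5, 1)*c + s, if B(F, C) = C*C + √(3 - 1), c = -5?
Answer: -5 - 5*√2 ≈ -12.071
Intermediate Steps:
B(F, C) = √2 + C² (B(F, C) = C² + √2 = √2 + C²)
s = 0 (s = 3 - 3 = 0)
B(5, 1)*c + s = (√2 + 1²)*(-5) + 0 = (√2 + 1)*(-5) + 0 = (1 + √2)*(-5) + 0 = (-5 - 5*√2) + 0 = -5 - 5*√2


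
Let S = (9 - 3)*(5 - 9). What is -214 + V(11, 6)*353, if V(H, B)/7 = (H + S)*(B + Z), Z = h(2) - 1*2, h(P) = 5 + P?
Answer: -353567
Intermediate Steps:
S = -24 (S = 6*(-4) = -24)
Z = 5 (Z = (5 + 2) - 1*2 = 7 - 2 = 5)
V(H, B) = 7*(-24 + H)*(5 + B) (V(H, B) = 7*((H - 24)*(B + 5)) = 7*((-24 + H)*(5 + B)) = 7*(-24 + H)*(5 + B))
-214 + V(11, 6)*353 = -214 + (-840 - 168*6 + 35*11 + 7*6*11)*353 = -214 + (-840 - 1008 + 385 + 462)*353 = -214 - 1001*353 = -214 - 353353 = -353567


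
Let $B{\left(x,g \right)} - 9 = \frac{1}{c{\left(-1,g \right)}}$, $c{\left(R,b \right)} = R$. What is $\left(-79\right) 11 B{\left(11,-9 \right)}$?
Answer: $-6952$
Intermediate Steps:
$B{\left(x,g \right)} = 8$ ($B{\left(x,g \right)} = 9 + \frac{1}{-1} = 9 - 1 = 8$)
$\left(-79\right) 11 B{\left(11,-9 \right)} = \left(-79\right) 11 \cdot 8 = \left(-869\right) 8 = -6952$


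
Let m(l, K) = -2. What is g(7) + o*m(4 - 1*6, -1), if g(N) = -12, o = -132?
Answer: 252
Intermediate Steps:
g(7) + o*m(4 - 1*6, -1) = -12 - 132*(-2) = -12 + 264 = 252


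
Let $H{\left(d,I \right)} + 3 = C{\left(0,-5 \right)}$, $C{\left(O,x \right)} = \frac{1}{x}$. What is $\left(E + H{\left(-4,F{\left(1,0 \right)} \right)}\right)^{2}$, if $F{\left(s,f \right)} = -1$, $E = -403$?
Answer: $\frac{4124961}{25} \approx 1.65 \cdot 10^{5}$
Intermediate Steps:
$H{\left(d,I \right)} = - \frac{16}{5}$ ($H{\left(d,I \right)} = -3 + \frac{1}{-5} = -3 - \frac{1}{5} = - \frac{16}{5}$)
$\left(E + H{\left(-4,F{\left(1,0 \right)} \right)}\right)^{2} = \left(-403 - \frac{16}{5}\right)^{2} = \left(- \frac{2031}{5}\right)^{2} = \frac{4124961}{25}$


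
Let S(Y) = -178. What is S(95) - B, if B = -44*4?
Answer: -2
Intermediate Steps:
B = -176
S(95) - B = -178 - 1*(-176) = -178 + 176 = -2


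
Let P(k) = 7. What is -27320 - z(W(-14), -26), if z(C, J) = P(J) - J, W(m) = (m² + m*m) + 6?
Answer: -27353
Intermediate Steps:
W(m) = 6 + 2*m² (W(m) = (m² + m²) + 6 = 2*m² + 6 = 6 + 2*m²)
z(C, J) = 7 - J
-27320 - z(W(-14), -26) = -27320 - (7 - 1*(-26)) = -27320 - (7 + 26) = -27320 - 1*33 = -27320 - 33 = -27353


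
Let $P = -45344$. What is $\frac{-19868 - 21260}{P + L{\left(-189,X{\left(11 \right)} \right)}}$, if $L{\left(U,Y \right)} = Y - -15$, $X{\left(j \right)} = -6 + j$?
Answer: $\frac{10282}{11331} \approx 0.90742$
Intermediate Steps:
$L{\left(U,Y \right)} = 15 + Y$ ($L{\left(U,Y \right)} = Y + 15 = 15 + Y$)
$\frac{-19868 - 21260}{P + L{\left(-189,X{\left(11 \right)} \right)}} = \frac{-19868 - 21260}{-45344 + \left(15 + \left(-6 + 11\right)\right)} = - \frac{41128}{-45344 + \left(15 + 5\right)} = - \frac{41128}{-45344 + 20} = - \frac{41128}{-45324} = \left(-41128\right) \left(- \frac{1}{45324}\right) = \frac{10282}{11331}$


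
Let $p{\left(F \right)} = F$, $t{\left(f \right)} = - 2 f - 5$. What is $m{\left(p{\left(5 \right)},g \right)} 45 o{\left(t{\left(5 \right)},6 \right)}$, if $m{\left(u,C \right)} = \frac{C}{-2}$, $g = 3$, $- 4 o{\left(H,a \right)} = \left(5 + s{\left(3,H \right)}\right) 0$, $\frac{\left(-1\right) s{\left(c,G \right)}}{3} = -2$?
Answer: $0$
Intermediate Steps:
$t{\left(f \right)} = -5 - 2 f$
$s{\left(c,G \right)} = 6$ ($s{\left(c,G \right)} = \left(-3\right) \left(-2\right) = 6$)
$o{\left(H,a \right)} = 0$ ($o{\left(H,a \right)} = - \frac{\left(5 + 6\right) 0}{4} = - \frac{11 \cdot 0}{4} = \left(- \frac{1}{4}\right) 0 = 0$)
$m{\left(u,C \right)} = - \frac{C}{2}$ ($m{\left(u,C \right)} = C \left(- \frac{1}{2}\right) = - \frac{C}{2}$)
$m{\left(p{\left(5 \right)},g \right)} 45 o{\left(t{\left(5 \right)},6 \right)} = \left(- \frac{1}{2}\right) 3 \cdot 45 \cdot 0 = \left(- \frac{3}{2}\right) 45 \cdot 0 = \left(- \frac{135}{2}\right) 0 = 0$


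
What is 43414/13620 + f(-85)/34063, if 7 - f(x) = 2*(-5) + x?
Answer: 740100161/231969030 ≈ 3.1905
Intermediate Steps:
f(x) = 17 - x (f(x) = 7 - (2*(-5) + x) = 7 - (-10 + x) = 7 + (10 - x) = 17 - x)
43414/13620 + f(-85)/34063 = 43414/13620 + (17 - 1*(-85))/34063 = 43414*(1/13620) + (17 + 85)*(1/34063) = 21707/6810 + 102*(1/34063) = 21707/6810 + 102/34063 = 740100161/231969030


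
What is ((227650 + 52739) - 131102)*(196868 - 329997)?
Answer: -19874429023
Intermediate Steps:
((227650 + 52739) - 131102)*(196868 - 329997) = (280389 - 131102)*(-133129) = 149287*(-133129) = -19874429023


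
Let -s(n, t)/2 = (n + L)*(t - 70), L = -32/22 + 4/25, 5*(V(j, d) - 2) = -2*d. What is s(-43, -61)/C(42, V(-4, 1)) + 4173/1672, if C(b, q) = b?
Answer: -240357247/877800 ≈ -273.82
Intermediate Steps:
V(j, d) = 2 - 2*d/5 (V(j, d) = 2 + (-2*d)/5 = 2 - 2*d/5)
L = -356/275 (L = -32*1/22 + 4*(1/25) = -16/11 + 4/25 = -356/275 ≈ -1.2945)
s(n, t) = -2*(-70 + t)*(-356/275 + n) (s(n, t) = -2*(n - 356/275)*(t - 70) = -2*(-356/275 + n)*(-70 + t) = -2*(-70 + t)*(-356/275 + n))
s(-43, -61)/C(42, V(-4, 1)) + 4173/1672 = (-9968/55 + 140*(-43) + (712/275)*(-61) - 2*(-43)*(-61))/42 + 4173/1672 = (-9968/55 - 6020 - 43432/275 - 5246)*(1/42) + 4173*(1/1672) = -3191422/275*1/42 + 4173/1672 = -1595711/5775 + 4173/1672 = -240357247/877800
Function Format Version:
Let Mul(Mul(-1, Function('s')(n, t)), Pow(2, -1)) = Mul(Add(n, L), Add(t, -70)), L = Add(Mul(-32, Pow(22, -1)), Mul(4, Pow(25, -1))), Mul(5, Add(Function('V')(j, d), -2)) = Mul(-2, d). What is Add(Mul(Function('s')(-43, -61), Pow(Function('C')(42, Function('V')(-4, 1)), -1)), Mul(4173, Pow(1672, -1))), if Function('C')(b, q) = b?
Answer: Rational(-240357247, 877800) ≈ -273.82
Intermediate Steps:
Function('V')(j, d) = Add(2, Mul(Rational(-2, 5), d)) (Function('V')(j, d) = Add(2, Mul(Rational(1, 5), Mul(-2, d))) = Add(2, Mul(Rational(-2, 5), d)))
L = Rational(-356, 275) (L = Add(Mul(-32, Rational(1, 22)), Mul(4, Rational(1, 25))) = Add(Rational(-16, 11), Rational(4, 25)) = Rational(-356, 275) ≈ -1.2945)
Function('s')(n, t) = Mul(-2, Add(-70, t), Add(Rational(-356, 275), n)) (Function('s')(n, t) = Mul(-2, Mul(Add(n, Rational(-356, 275)), Add(t, -70))) = Mul(-2, Mul(Add(Rational(-356, 275), n), Add(-70, t))) = Mul(-2, Mul(Add(-70, t), Add(Rational(-356, 275), n))) = Mul(-2, Add(-70, t), Add(Rational(-356, 275), n)))
Add(Mul(Function('s')(-43, -61), Pow(Function('C')(42, Function('V')(-4, 1)), -1)), Mul(4173, Pow(1672, -1))) = Add(Mul(Add(Rational(-9968, 55), Mul(140, -43), Mul(Rational(712, 275), -61), Mul(-2, -43, -61)), Pow(42, -1)), Mul(4173, Pow(1672, -1))) = Add(Mul(Add(Rational(-9968, 55), -6020, Rational(-43432, 275), -5246), Rational(1, 42)), Mul(4173, Rational(1, 1672))) = Add(Mul(Rational(-3191422, 275), Rational(1, 42)), Rational(4173, 1672)) = Add(Rational(-1595711, 5775), Rational(4173, 1672)) = Rational(-240357247, 877800)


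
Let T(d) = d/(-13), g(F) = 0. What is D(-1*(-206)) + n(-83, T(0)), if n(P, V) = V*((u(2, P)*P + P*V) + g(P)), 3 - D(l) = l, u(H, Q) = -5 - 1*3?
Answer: -203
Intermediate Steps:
T(d) = -d/13 (T(d) = d*(-1/13) = -d/13)
u(H, Q) = -8 (u(H, Q) = -5 - 3 = -8)
D(l) = 3 - l
n(P, V) = V*(-8*P + P*V) (n(P, V) = V*((-8*P + P*V) + 0) = V*(-8*P + P*V))
D(-1*(-206)) + n(-83, T(0)) = (3 - (-1)*(-206)) - 83*(-1/13*0)*(-8 - 1/13*0) = (3 - 1*206) - 83*0*(-8 + 0) = (3 - 206) - 83*0*(-8) = -203 + 0 = -203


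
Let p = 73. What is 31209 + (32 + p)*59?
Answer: 37404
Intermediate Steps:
31209 + (32 + p)*59 = 31209 + (32 + 73)*59 = 31209 + 105*59 = 31209 + 6195 = 37404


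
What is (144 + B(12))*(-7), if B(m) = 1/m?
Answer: -12103/12 ≈ -1008.6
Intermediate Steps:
(144 + B(12))*(-7) = (144 + 1/12)*(-7) = (1729/12)*(-7) = -12103/12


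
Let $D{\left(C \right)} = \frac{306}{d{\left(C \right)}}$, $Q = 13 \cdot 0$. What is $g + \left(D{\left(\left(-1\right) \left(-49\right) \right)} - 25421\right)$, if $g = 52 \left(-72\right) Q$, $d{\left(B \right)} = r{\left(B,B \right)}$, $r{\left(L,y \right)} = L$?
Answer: $- \frac{1245323}{49} \approx -25415.0$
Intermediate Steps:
$d{\left(B \right)} = B$
$Q = 0$
$g = 0$ ($g = 52 \left(-72\right) 0 = \left(-3744\right) 0 = 0$)
$D{\left(C \right)} = \frac{306}{C}$
$g + \left(D{\left(\left(-1\right) \left(-49\right) \right)} - 25421\right) = 0 - \left(25421 - \frac{306}{\left(-1\right) \left(-49\right)}\right) = 0 - \left(25421 - \frac{306}{49}\right) = 0 + \left(306 \cdot \frac{1}{49} - 25421\right) = 0 + \left(\frac{306}{49} - 25421\right) = 0 - \frac{1245323}{49} = - \frac{1245323}{49}$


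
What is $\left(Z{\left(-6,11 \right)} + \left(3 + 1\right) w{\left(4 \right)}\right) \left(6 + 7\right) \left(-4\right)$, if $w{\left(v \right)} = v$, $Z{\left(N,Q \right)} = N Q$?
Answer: $2600$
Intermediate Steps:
$\left(Z{\left(-6,11 \right)} + \left(3 + 1\right) w{\left(4 \right)}\right) \left(6 + 7\right) \left(-4\right) = \left(\left(-6\right) 11 + \left(3 + 1\right) 4\right) \left(6 + 7\right) \left(-4\right) = \left(-66 + 4 \cdot 4\right) 13 \left(-4\right) = \left(-66 + 16\right) \left(-52\right) = \left(-50\right) \left(-52\right) = 2600$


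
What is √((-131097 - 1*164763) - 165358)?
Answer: I*√461218 ≈ 679.13*I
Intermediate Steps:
√((-131097 - 1*164763) - 165358) = √((-131097 - 164763) - 165358) = √(-295860 - 165358) = √(-461218) = I*√461218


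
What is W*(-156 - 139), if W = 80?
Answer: -23600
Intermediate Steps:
W*(-156 - 139) = 80*(-156 - 139) = 80*(-295) = -23600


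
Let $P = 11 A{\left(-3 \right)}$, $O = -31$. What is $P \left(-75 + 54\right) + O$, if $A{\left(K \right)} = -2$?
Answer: $431$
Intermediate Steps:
$P = -22$ ($P = 11 \left(-2\right) = -22$)
$P \left(-75 + 54\right) + O = - 22 \left(-75 + 54\right) - 31 = \left(-22\right) \left(-21\right) - 31 = 462 - 31 = 431$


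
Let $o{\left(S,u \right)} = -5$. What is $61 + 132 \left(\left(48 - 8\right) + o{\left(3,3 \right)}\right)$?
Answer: $4681$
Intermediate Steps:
$61 + 132 \left(\left(48 - 8\right) + o{\left(3,3 \right)}\right) = 61 + 132 \left(\left(48 - 8\right) - 5\right) = 61 + 132 \left(40 - 5\right) = 61 + 132 \cdot 35 = 61 + 4620 = 4681$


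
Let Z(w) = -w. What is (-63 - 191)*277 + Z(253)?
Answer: -70611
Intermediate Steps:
(-63 - 191)*277 + Z(253) = (-63 - 191)*277 - 1*253 = -254*277 - 253 = -70358 - 253 = -70611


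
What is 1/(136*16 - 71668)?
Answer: -1/69492 ≈ -1.4390e-5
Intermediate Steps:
1/(136*16 - 71668) = 1/(2176 - 71668) = 1/(-69492) = -1/69492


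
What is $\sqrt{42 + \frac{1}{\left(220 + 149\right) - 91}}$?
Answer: $\frac{\sqrt{3246206}}{278} \approx 6.481$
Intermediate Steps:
$\sqrt{42 + \frac{1}{\left(220 + 149\right) - 91}} = \sqrt{42 + \frac{1}{369 - 91}} = \sqrt{42 + \frac{1}{278}} = \sqrt{\frac{11677}{278}} = \frac{\sqrt{3246206}}{278}$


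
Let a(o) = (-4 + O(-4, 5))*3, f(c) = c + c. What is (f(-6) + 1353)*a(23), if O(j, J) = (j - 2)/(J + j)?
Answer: -40230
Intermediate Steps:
O(j, J) = (-2 + j)/(J + j)
f(c) = 2*c
a(o) = -30 (a(o) = (-4 + (-2 - 4)/(5 - 4))*3 = (-4 - 6/1)*3 = (-4 + 1*(-6))*3 = (-4 - 6)*3 = -10*3 = -30)
(f(-6) + 1353)*a(23) = (2*(-6) + 1353)*(-30) = (-12 + 1353)*(-30) = 1341*(-30) = -40230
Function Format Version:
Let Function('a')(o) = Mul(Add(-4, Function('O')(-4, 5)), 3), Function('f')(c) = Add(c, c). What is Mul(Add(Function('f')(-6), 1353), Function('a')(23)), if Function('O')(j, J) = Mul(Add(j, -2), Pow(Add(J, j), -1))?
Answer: -40230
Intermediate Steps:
Function('O')(j, J) = Mul(Pow(Add(J, j), -1), Add(-2, j)) (Function('O')(j, J) = Mul(Add(-2, j), Pow(Add(J, j), -1)) = Mul(Pow(Add(J, j), -1), Add(-2, j)))
Function('f')(c) = Mul(2, c)
Function('a')(o) = -30 (Function('a')(o) = Mul(Add(-4, Mul(Pow(Add(5, -4), -1), Add(-2, -4))), 3) = Mul(Add(-4, Mul(Pow(1, -1), -6)), 3) = Mul(Add(-4, Mul(1, -6)), 3) = Mul(Add(-4, -6), 3) = Mul(-10, 3) = -30)
Mul(Add(Function('f')(-6), 1353), Function('a')(23)) = Mul(Add(Mul(2, -6), 1353), -30) = Mul(Add(-12, 1353), -30) = Mul(1341, -30) = -40230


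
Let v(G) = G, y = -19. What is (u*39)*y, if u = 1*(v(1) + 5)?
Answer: -4446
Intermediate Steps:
u = 6 (u = 1*(1 + 5) = 1*6 = 6)
(u*39)*y = (6*39)*(-19) = 234*(-19) = -4446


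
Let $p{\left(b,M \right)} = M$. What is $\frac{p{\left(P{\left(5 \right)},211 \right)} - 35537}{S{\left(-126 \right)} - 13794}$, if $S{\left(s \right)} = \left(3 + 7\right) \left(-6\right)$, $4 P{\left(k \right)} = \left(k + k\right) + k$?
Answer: $\frac{17663}{6927} \approx 2.5499$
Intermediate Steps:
$P{\left(k \right)} = \frac{3 k}{4}$ ($P{\left(k \right)} = \frac{\left(k + k\right) + k}{4} = \frac{2 k + k}{4} = \frac{3 k}{4}$)
$S{\left(s \right)} = -60$ ($S{\left(s \right)} = 10 \left(-6\right) = -60$)
$\frac{p{\left(P{\left(5 \right)},211 \right)} - 35537}{S{\left(-126 \right)} - 13794} = \frac{211 - 35537}{-60 - 13794} = - \frac{35326}{-13854} = \left(-35326\right) \left(- \frac{1}{13854}\right) = \frac{17663}{6927}$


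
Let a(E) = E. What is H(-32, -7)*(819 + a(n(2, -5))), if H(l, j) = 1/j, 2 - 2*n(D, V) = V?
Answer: -235/2 ≈ -117.50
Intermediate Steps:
n(D, V) = 1 - V/2
H(-32, -7)*(819 + a(n(2, -5))) = (819 + (1 - ½*(-5)))/(-7) = -(819 + (1 + 5/2))/7 = -(819 + 7/2)/7 = -⅐*1645/2 = -235/2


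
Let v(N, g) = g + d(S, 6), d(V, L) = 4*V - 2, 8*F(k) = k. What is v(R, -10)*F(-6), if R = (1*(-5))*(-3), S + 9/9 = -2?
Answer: 18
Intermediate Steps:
S = -3 (S = -1 - 2 = -3)
F(k) = k/8
d(V, L) = -2 + 4*V
R = 15 (R = -5*(-3) = 15)
v(N, g) = -14 + g (v(N, g) = g + (-2 + 4*(-3)) = g + (-2 - 12) = g - 14 = -14 + g)
v(R, -10)*F(-6) = (-14 - 10)*((⅛)*(-6)) = -24*(-¾) = 18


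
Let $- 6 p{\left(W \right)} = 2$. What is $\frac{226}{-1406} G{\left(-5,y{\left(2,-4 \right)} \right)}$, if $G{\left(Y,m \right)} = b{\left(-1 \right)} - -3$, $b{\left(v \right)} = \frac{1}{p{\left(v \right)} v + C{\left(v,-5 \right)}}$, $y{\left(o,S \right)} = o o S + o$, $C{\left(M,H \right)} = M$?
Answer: $- \frac{339}{1406} \approx -0.24111$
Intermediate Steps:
$p{\left(W \right)} = - \frac{1}{3}$ ($p{\left(W \right)} = \left(- \frac{1}{6}\right) 2 = - \frac{1}{3}$)
$y{\left(o,S \right)} = o + S o^{2}$ ($y{\left(o,S \right)} = o^{2} S + o = S o^{2} + o = o + S o^{2}$)
$b{\left(v \right)} = \frac{3}{2 v}$ ($b{\left(v \right)} = \frac{1}{- \frac{v}{3} + v} = \frac{1}{\frac{2}{3} v} = \frac{3}{2 v}$)
$G{\left(Y,m \right)} = \frac{3}{2}$ ($G{\left(Y,m \right)} = \frac{3}{2 \left(-1\right)} - -3 = \frac{3}{2} \left(-1\right) + 3 = - \frac{3}{2} + 3 = \frac{3}{2}$)
$\frac{226}{-1406} G{\left(-5,y{\left(2,-4 \right)} \right)} = \frac{226}{-1406} \cdot \frac{3}{2} = 226 \left(- \frac{1}{1406}\right) \frac{3}{2} = \left(- \frac{113}{703}\right) \frac{3}{2} = - \frac{339}{1406}$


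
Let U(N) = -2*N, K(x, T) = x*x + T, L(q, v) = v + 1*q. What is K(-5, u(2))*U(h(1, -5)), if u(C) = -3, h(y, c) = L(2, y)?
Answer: -132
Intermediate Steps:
L(q, v) = q + v (L(q, v) = v + q = q + v)
h(y, c) = 2 + y
K(x, T) = T + x² (K(x, T) = x² + T = T + x²)
K(-5, u(2))*U(h(1, -5)) = (-3 + (-5)²)*(-2*(2 + 1)) = (-3 + 25)*(-2*3) = 22*(-6) = -132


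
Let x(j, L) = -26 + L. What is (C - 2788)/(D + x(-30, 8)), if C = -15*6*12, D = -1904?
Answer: 1934/961 ≈ 2.0125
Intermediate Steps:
C = -1080 (C = -90*12 = -1080)
(C - 2788)/(D + x(-30, 8)) = (-1080 - 2788)/(-1904 + (-26 + 8)) = -3868/(-1904 - 18) = -3868/(-1922) = -3868*(-1/1922) = 1934/961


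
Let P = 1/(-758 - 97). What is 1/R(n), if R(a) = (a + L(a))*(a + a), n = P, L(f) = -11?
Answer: 731025/18812 ≈ 38.859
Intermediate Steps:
P = -1/855 (P = 1/(-855) = -1/855 ≈ -0.0011696)
n = -1/855 ≈ -0.0011696
R(a) = 2*a*(-11 + a) (R(a) = (a - 11)*(a + a) = (-11 + a)*(2*a) = 2*a*(-11 + a))
1/R(n) = 1/(2*(-1/855)*(-11 - 1/855)) = 1/(2*(-1/855)*(-9406/855)) = 1/(18812/731025) = 731025/18812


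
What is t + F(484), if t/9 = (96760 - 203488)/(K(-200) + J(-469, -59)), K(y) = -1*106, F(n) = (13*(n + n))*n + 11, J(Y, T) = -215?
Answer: 652021553/107 ≈ 6.0937e+6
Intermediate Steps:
F(n) = 11 + 26*n**2 (F(n) = (13*(2*n))*n + 11 = (26*n)*n + 11 = 26*n**2 + 11 = 11 + 26*n**2)
K(y) = -106
t = 320184/107 (t = 9*((96760 - 203488)/(-106 - 215)) = 9*(-106728/(-321)) = 9*(-106728*(-1/321)) = 9*(35576/107) = 320184/107 ≈ 2992.4)
t + F(484) = 320184/107 + (11 + 26*484**2) = 320184/107 + (11 + 26*234256) = 320184/107 + (11 + 6090656) = 320184/107 + 6090667 = 652021553/107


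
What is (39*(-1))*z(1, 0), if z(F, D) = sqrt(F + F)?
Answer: -39*sqrt(2) ≈ -55.154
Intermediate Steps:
z(F, D) = sqrt(2)*sqrt(F) (z(F, D) = sqrt(2*F) = sqrt(2)*sqrt(F))
(39*(-1))*z(1, 0) = (39*(-1))*(sqrt(2)*sqrt(1)) = -39*sqrt(2)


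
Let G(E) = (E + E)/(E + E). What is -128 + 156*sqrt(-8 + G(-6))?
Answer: -128 + 156*I*sqrt(7) ≈ -128.0 + 412.74*I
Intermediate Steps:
G(E) = 1 (G(E) = (2*E)/((2*E)) = (2*E)*(1/(2*E)) = 1)
-128 + 156*sqrt(-8 + G(-6)) = -128 + 156*sqrt(-8 + 1) = -128 + 156*sqrt(-7) = -128 + 156*(I*sqrt(7)) = -128 + 156*I*sqrt(7)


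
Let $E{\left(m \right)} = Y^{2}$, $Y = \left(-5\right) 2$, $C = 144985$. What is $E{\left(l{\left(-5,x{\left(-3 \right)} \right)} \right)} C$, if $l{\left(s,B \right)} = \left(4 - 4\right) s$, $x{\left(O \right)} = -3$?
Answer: $14498500$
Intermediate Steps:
$l{\left(s,B \right)} = 0$ ($l{\left(s,B \right)} = 0 s = 0$)
$Y = -10$
$E{\left(m \right)} = 100$ ($E{\left(m \right)} = \left(-10\right)^{2} = 100$)
$E{\left(l{\left(-5,x{\left(-3 \right)} \right)} \right)} C = 100 \cdot 144985 = 14498500$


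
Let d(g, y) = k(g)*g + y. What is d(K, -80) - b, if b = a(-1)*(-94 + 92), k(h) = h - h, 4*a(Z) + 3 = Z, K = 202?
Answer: -82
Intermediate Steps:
a(Z) = -¾ + Z/4
k(h) = 0
b = 2 (b = (-¾ + (¼)*(-1))*(-94 + 92) = (-¾ - ¼)*(-2) = -1*(-2) = 2)
d(g, y) = y (d(g, y) = 0*g + y = 0 + y = y)
d(K, -80) - b = -80 - 1*2 = -80 - 2 = -82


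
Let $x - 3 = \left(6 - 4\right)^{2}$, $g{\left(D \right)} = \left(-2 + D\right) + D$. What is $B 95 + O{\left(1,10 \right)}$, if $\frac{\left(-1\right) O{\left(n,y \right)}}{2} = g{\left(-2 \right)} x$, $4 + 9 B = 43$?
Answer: $\frac{1487}{3} \approx 495.67$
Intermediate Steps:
$g{\left(D \right)} = -2 + 2 D$
$x = 7$ ($x = 3 + \left(6 - 4\right)^{2} = 3 + 2^{2} = 3 + 4 = 7$)
$B = \frac{13}{3}$ ($B = - \frac{4}{9} + \frac{1}{9} \cdot 43 = - \frac{4}{9} + \frac{43}{9} = \frac{13}{3} \approx 4.3333$)
$O{\left(n,y \right)} = 84$ ($O{\left(n,y \right)} = - 2 \left(-2 + 2 \left(-2\right)\right) 7 = - 2 \left(-2 - 4\right) 7 = - 2 \left(\left(-6\right) 7\right) = \left(-2\right) \left(-42\right) = 84$)
$B 95 + O{\left(1,10 \right)} = \frac{13}{3} \cdot 95 + 84 = \frac{1235}{3} + 84 = \frac{1487}{3}$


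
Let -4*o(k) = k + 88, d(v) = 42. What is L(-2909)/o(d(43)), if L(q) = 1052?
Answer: -2104/65 ≈ -32.369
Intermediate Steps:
o(k) = -22 - k/4 (o(k) = -(k + 88)/4 = -(88 + k)/4 = -22 - k/4)
L(-2909)/o(d(43)) = 1052/(-22 - ¼*42) = 1052/(-22 - 21/2) = 1052/(-65/2) = 1052*(-2/65) = -2104/65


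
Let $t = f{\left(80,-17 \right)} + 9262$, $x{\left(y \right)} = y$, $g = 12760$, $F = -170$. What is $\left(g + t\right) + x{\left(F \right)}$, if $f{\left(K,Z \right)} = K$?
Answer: $21932$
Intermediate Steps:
$t = 9342$ ($t = 80 + 9262 = 9342$)
$\left(g + t\right) + x{\left(F \right)} = \left(12760 + 9342\right) - 170 = 22102 - 170 = 21932$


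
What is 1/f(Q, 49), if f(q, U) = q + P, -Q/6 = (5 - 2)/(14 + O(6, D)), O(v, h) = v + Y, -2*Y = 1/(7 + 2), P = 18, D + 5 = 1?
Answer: 359/6138 ≈ 0.058488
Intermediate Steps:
D = -4 (D = -5 + 1 = -4)
Y = -1/18 (Y = -1/(2*(7 + 2)) = -½/9 = -½*⅑ = -1/18 ≈ -0.055556)
O(v, h) = -1/18 + v (O(v, h) = v - 1/18 = -1/18 + v)
Q = -324/359 (Q = -6*(5 - 2)/(14 + (-1/18 + 6)) = -18/(14 + 107/18) = -18/359/18 = -18*18/359 = -6*54/359 = -324/359 ≈ -0.90251)
f(q, U) = 18 + q (f(q, U) = q + 18 = 18 + q)
1/f(Q, 49) = 1/(18 - 324/359) = 1/(6138/359) = 359/6138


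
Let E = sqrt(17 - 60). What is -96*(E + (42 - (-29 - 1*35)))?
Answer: -10176 - 96*I*sqrt(43) ≈ -10176.0 - 629.51*I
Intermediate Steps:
E = I*sqrt(43) (E = sqrt(-43) = I*sqrt(43) ≈ 6.5574*I)
-96*(E + (42 - (-29 - 1*35))) = -96*(I*sqrt(43) + (42 - (-29 - 1*35))) = -96*(I*sqrt(43) + (42 - (-29 - 35))) = -96*(I*sqrt(43) + (42 - 1*(-64))) = -96*(I*sqrt(43) + (42 + 64)) = -96*(I*sqrt(43) + 106) = -96*(106 + I*sqrt(43)) = -10176 - 96*I*sqrt(43)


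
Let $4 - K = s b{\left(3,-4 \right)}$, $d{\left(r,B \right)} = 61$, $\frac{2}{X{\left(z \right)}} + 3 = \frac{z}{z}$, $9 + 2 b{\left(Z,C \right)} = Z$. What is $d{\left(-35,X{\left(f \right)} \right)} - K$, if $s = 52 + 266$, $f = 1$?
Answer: $-897$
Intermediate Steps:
$b{\left(Z,C \right)} = - \frac{9}{2} + \frac{Z}{2}$
$X{\left(z \right)} = -1$ ($X{\left(z \right)} = \frac{2}{-3 + \frac{z}{z}} = \frac{2}{-3 + 1} = \frac{2}{-2} = 2 \left(- \frac{1}{2}\right) = -1$)
$s = 318$
$K = 958$ ($K = 4 - 318 \left(- \frac{9}{2} + \frac{1}{2} \cdot 3\right) = 4 - 318 \left(- \frac{9}{2} + \frac{3}{2}\right) = 4 - 318 \left(-3\right) = 4 - -954 = 4 + 954 = 958$)
$d{\left(-35,X{\left(f \right)} \right)} - K = 61 - 958 = -897$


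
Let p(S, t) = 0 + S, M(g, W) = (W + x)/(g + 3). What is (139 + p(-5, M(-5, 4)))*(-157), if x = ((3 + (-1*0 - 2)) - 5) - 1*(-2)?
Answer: -21038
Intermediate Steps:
x = -2 (x = ((3 + (0 - 2)) - 5) + 2 = ((3 - 2) - 5) + 2 = (1 - 5) + 2 = -4 + 2 = -2)
M(g, W) = (-2 + W)/(3 + g) (M(g, W) = (W - 2)/(g + 3) = (-2 + W)/(3 + g))
p(S, t) = S
(139 + p(-5, M(-5, 4)))*(-157) = (139 - 5)*(-157) = 134*(-157) = -21038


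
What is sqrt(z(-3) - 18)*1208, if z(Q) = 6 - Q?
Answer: 3624*I ≈ 3624.0*I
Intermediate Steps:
sqrt(z(-3) - 18)*1208 = sqrt((6 - 1*(-3)) - 18)*1208 = sqrt((6 + 3) - 18)*1208 = sqrt(9 - 18)*1208 = sqrt(-9)*1208 = (3*I)*1208 = 3624*I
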